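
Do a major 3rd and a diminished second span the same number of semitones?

A major third spans 4 semitones; a diminished second spans 0.
The spans differ, so they are not enharmonic equivalents.

No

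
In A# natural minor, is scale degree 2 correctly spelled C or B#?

Each scale degree takes a distinct letter name. Degree 2 of a scale on A must use the letter B.
B# and C are enharmonically the same pitch, but only B# uses the letter B, so it is the correct spelling here.

B#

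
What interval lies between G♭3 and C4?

augmented fourth

Counting letters G–A–B–C gives a fourth.
Gb→C = 6 semitones, 1 wider than the perfect fourth (5), so augmented.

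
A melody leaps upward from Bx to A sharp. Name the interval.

The letter names run B→A, a span of 6 letter steps, so the interval is some kind of seventh.
B## to A# is 9 semitones. A major seventh is 11, so 9 makes it diminished.

diminished seventh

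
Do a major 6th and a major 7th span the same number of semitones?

No

A major sixth spans 9 semitones; a major seventh spans 11.
The spans differ, so they are not enharmonic equivalents.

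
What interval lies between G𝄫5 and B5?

The letter names run G→B, a span of 2 letter steps, so the interval is some kind of third.
Gbb to B is 6 semitones. A major third is 4, so 6 makes it doubly augmented.

doubly augmented third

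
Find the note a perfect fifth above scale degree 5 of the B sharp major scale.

Scale degree 5 of B# major is F##.
A perfect fifth (7 semitones) above F## lands on the letter C, giving C##.

C##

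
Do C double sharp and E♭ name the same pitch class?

Two spellings are enharmonically equivalent only if they share a pitch class.
Here C## → 2, Eb → 3; 2 ≠ 3, so they are not.

No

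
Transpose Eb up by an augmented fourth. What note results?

E up a perfect fourth is A, so the target letter is A.
From Eb, an augmented fourth is 6 semitones up: A.

A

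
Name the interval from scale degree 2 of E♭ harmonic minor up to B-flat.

Scale degree 2 of Eb harmonic minor is F.
F up to Bb: letters F→B make it a fourth; 5 semitones makes it perfect.

perfect fourth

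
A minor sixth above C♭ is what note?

Abb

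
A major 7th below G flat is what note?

A seventh below G lands on the letter A.
A major seventh spans 11 semitones, so Gb moves to pitch class 7. On the letter A that is Abb.

Abb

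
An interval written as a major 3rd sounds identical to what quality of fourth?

diminished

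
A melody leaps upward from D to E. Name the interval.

major second

The letter names run D→E, a span of 1 letter step, so the interval is some kind of second.
D to E is 2 semitones. A major second is 2, so 2 makes it major.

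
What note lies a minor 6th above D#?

A sixth above D lands on the letter B.
A minor sixth spans 8 semitones, so D# moves to pitch class 11. On the letter B that is B.

B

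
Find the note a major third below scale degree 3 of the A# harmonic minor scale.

Scale degree 3 of A# harmonic minor is C#.
A major third (4 semitones) below C# lands on the letter A, giving A.

A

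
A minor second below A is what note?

G#

A down a major second is G, so the target letter is G.
From A, a minor second is 1 semitone down: G#.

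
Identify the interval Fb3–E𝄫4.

minor seventh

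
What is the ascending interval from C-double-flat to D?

doubly augmented second

The letter names run C→D, a span of 1 letter step, so the interval is some kind of second.
Cbb to D is 4 semitones. A major second is 2, so 4 makes it doubly augmented.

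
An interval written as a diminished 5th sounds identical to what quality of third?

A diminished fifth spans 6 semitones.
A third spanning 6 semitones is doubly augmented (the major third is 4).

doubly augmented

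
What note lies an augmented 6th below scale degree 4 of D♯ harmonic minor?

Scale degree 4 of D# harmonic minor is G#.
An augmented sixth (10 semitones) below G# lands on the letter B, giving Bb.

Bb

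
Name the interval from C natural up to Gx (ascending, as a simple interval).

Counting letters C–D–E–F–G gives a fifth.
C→G## = 9 semitones, 2 wider than the perfect fifth (7), so doubly augmented.

doubly augmented fifth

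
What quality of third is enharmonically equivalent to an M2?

A major second spans 2 semitones.
A third spanning 2 semitones is diminished (the major third is 4).

diminished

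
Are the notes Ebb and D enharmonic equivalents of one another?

Yes

Ebb is pitch class 2; D is pitch class 2.
All spellings map to pitch class 2, so they are enharmonically equivalent.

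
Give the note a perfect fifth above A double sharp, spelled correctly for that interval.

E##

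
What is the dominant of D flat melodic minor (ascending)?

The Db melodic minor (ascending) scale runs Db Eb Fb Gb Ab Bb C.
Degree 5 is Ab.

Ab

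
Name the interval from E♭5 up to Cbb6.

Counting letters E–F–G–A–B–C gives a sixth.
Eb→Cbb = 7 semitones, 2 narrower than the major sixth (9), so diminished.

diminished sixth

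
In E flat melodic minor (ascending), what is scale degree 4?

Degree 4 takes the letter 3 steps above E, which is A.
In melodic minor (ascending), degree 4 sits 5 semitones above the tonic. Eb + 5 semitones is pitch class 8, spelled on A as Ab.

Ab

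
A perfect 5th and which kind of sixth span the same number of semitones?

diminished

A perfect fifth spans 7 semitones.
A sixth spanning 7 semitones is diminished (the major sixth is 9).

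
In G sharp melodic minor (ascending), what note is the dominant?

D#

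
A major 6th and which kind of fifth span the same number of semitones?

A major sixth spans 9 semitones.
A fifth spanning 9 semitones is doubly augmented (the perfect fifth is 7).

doubly augmented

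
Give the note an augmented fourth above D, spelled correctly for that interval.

G#

D up a perfect fourth is G, so the target letter is G.
From D, an augmented fourth is 6 semitones up: G#.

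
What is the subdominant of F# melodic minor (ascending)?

The F# melodic minor (ascending) scale runs F# G# A B C# D# E#.
Degree 4 is B.

B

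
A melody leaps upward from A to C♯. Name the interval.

major third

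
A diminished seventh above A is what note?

Gb

A seventh above A lands on the letter G.
A diminished seventh spans 9 semitones, so A moves to pitch class 6. On the letter G that is Gb.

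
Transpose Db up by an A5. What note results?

A

A fifth above D lands on the letter A.
An augmented fifth spans 8 semitones, so Db moves to pitch class 9. On the letter A that is A.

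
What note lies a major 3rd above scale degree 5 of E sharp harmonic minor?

D##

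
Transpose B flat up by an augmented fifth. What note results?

A fifth above B lands on the letter F.
An augmented fifth spans 8 semitones, so Bb moves to pitch class 6. On the letter F that is F#.

F#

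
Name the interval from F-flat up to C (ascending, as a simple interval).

augmented fifth

Counting letters F–G–A–B–C gives a fifth.
Fb→C = 8 semitones, 1 wider than the perfect fifth (7), so augmented.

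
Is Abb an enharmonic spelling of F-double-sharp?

Yes

Abb is pitch class 7; F## is pitch class 7.
All spellings map to pitch class 7, so they are enharmonically equivalent.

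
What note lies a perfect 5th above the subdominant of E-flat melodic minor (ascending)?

Eb

The subdominant of Eb melodic minor (ascending) is Ab.
A perfect fifth (7 semitones) above Ab lands on the letter E, giving Eb.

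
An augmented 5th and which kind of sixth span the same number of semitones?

minor

An augmented fifth spans 8 semitones.
A sixth spanning 8 semitones is minor (the major sixth is 9).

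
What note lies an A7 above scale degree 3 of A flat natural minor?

B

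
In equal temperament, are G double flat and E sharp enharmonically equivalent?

Yes

Gbb = pitch class 5 and E# = pitch class 5 — the same pitch class, so they are enharmonic equivalents.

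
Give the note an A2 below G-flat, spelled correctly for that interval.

Fbb

G down a major second is F, so the target letter is F.
From Gb, an augmented second is 3 semitones down: Fbb.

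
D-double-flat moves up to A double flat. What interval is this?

Counting letters D–E–F–G–A gives a fifth.
Dbb→Abb = 7 semitones, exactly the perfect fifth.

perfect fifth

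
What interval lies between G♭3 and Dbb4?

diminished fifth

The letter names run G→D, a span of 4 letter steps, so the interval is some kind of fifth.
Gb to Dbb is 6 semitones. A perfect fifth is 7, so 6 makes it diminished.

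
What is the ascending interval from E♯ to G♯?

The letter names run E→G, a span of 2 letter steps, so the interval is some kind of third.
E# to G# is 3 semitones. A major third is 4, so 3 makes it minor.

minor third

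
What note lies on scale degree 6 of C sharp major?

A#

Degree 6 takes the letter 5 steps above C, which is A.
In major, degree 6 sits 9 semitones above the tonic. C# + 9 semitones is pitch class 10, spelled on A as A#.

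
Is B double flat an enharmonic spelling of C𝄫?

No

Bbb is pitch class 9; Cbb is pitch class 10.
The pitch classes differ (9 vs. 10), so they are not enharmonic equivalents.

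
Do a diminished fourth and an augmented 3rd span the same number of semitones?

A diminished fourth spans 4 semitones; an augmented third spans 5.
The spans differ, so they are not enharmonic equivalents.

No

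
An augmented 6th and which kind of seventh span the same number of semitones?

minor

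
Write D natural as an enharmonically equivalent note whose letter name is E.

D is pitch class 2. The letter E alone is pitch class 4.
To reach pitch class 2 from E requires an offset of -2 semitones, i.e. double flat: Ebb.

Ebb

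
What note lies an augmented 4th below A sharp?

E

A down a perfect fourth is E, so the target letter is E.
From A#, an augmented fourth is 6 semitones down: E.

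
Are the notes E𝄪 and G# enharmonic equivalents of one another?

E## is pitch class 6; G# is pitch class 8.
The pitch classes differ (6 vs. 8), so they are not enharmonic equivalents.

No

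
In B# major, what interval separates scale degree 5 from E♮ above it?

diminished seventh

Scale degree 5 of B# major is F##.
F## up to E: letters F→E make it a seventh; 9 semitones makes it diminished.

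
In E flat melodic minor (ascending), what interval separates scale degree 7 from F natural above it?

minor third

Scale degree 7 of Eb melodic minor (ascending) is D.
D up to F: letters D→F make it a third; 3 semitones makes it minor.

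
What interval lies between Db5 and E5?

augmented second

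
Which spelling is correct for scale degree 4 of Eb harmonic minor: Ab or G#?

Each scale degree takes a distinct letter name. Degree 4 of a scale on E must use the letter A.
Ab and G# are enharmonically the same pitch, but only Ab uses the letter A, so it is the correct spelling here.

Ab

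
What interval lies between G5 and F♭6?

diminished seventh

The letter names run G→F, a span of 6 letter steps, so the interval is some kind of seventh.
G to Fb is 9 semitones. A major seventh is 11, so 9 makes it diminished.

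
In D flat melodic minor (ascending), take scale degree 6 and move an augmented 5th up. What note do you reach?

F#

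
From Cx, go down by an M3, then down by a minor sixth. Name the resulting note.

A major third down from C## is A# (letter A, 4 semitones down).
A minor sixth down from A# is C## (letter C, 8 semitones down).

C##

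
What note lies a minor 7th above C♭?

C up a major seventh is B, so the target letter is B.
From Cb, a minor seventh is 10 semitones up: Bbb.

Bbb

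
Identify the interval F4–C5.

The letter names run F→C, a span of 4 letter steps, so the interval is some kind of fifth.
F to C is 7 semitones. A perfect fifth is 7, so 7 makes it perfect.

perfect fifth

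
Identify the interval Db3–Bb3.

major sixth

Counting letters D–E–F–G–A–B gives a sixth.
Db→Bb = 9 semitones, exactly the major sixth.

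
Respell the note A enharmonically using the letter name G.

A is pitch class 9. The letter G alone is pitch class 7.
To reach pitch class 9 from G requires an offset of +2 semitones, i.e. double sharp: G##.

G##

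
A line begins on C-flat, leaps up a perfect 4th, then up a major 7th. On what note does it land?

A perfect fourth up from Cb is Fb (letter F, 5 semitones up).
A major seventh up from Fb is Eb (letter E, 11 semitones up).

Eb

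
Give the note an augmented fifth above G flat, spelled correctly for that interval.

D

G up a perfect fifth is D, so the target letter is D.
From Gb, an augmented fifth is 8 semitones up: D.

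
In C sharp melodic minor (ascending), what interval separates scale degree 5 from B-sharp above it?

major third

Scale degree 5 of C# melodic minor (ascending) is G#.
G# up to B#: letters G→B make it a third; 4 semitones makes it major.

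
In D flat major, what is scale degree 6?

Bb

Degree 6 takes the letter 5 steps above D, which is B.
In major, degree 6 sits 9 semitones above the tonic. Db + 9 semitones is pitch class 10, spelled on B as Bb.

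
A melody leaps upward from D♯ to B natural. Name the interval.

The letter names run D→B, a span of 5 letter steps, so the interval is some kind of sixth.
D# to B is 8 semitones. A major sixth is 9, so 8 makes it minor.

minor sixth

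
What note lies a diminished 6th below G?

B#

A sixth below G lands on the letter B.
A diminished sixth spans 7 semitones, so G moves to pitch class 0. On the letter B that is B#.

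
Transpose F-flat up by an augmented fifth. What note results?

F up a perfect fifth is C, so the target letter is C.
From Fb, an augmented fifth is 8 semitones up: C.

C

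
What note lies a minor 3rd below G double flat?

Ebb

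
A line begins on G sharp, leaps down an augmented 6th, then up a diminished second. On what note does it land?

Cbb

An augmented sixth down from G# is Bb (letter B, 10 semitones down).
A diminished second up from Bb is Cbb (letter C, 0 semitones up).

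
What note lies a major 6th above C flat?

Ab

A sixth above C lands on the letter A.
A major sixth spans 9 semitones, so Cb moves to pitch class 8. On the letter A that is Ab.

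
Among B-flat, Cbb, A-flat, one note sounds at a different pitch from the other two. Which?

In 12-tone equal temperament, enharmonic equivalents share a pitch class. Bb is pitch class 10; Cbb is pitch class 10; Ab is pitch class 8.
Bb and Cbb share pitch class 10, while Ab is pitch class 8.

Ab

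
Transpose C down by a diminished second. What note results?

C down a major second is Bb, so the target letter is B.
From C, a diminished second is 0 semitones down: B#.

B#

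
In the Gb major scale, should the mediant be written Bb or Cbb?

Bb

Each scale degree takes a distinct letter name. Degree 3 of a scale on G must use the letter B.
Bb and Cbb are enharmonically the same pitch, but only Bb uses the letter B, so it is the correct spelling here.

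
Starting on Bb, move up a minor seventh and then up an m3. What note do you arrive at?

A minor seventh up from Bb is Ab (letter A, 10 semitones up).
A minor third up from Ab is Cb (letter C, 3 semitones up).

Cb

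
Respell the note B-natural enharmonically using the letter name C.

B is pitch class 11. The letter C alone is pitch class 0.
To reach pitch class 11 from C requires an offset of -1 semitone, i.e. flat: Cb.

Cb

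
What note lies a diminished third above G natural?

A third above G lands on the letter B.
A diminished third spans 2 semitones, so G moves to pitch class 9. On the letter B that is Bbb.

Bbb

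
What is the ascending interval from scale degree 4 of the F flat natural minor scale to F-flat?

perfect fifth

Scale degree 4 of Fb natural minor is Bbb.
Bbb up to Fb: letters B→F make it a fifth; 7 semitones makes it perfect.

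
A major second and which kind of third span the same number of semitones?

diminished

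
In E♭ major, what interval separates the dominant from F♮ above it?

The dominant of Eb major is Bb.
Bb up to F: letters B→F make it a fifth; 7 semitones makes it perfect.

perfect fifth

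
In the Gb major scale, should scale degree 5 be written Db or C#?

Each scale degree takes a distinct letter name. Degree 5 of a scale on G must use the letter D.
Db and C# are enharmonically the same pitch, but only Db uses the letter D, so it is the correct spelling here.

Db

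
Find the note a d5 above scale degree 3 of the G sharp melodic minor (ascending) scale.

F

Scale degree 3 of G# melodic minor (ascending) is B.
A diminished fifth (6 semitones) above B lands on the letter F, giving F.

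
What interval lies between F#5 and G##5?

The letter names run F→G, a span of 1 letter step, so the interval is some kind of second.
F# to G## is 3 semitones. A major second is 2, so 3 makes it augmented.

augmented second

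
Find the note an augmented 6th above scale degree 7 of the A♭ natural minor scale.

E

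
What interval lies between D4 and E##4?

The letter names run D→E, a span of 1 letter step, so the interval is some kind of second.
D to E## is 4 semitones. A major second is 2, so 4 makes it doubly augmented.

doubly augmented second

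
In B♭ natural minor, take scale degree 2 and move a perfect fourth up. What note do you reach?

F

Scale degree 2 of Bb natural minor is C.
A perfect fourth (5 semitones) above C lands on the letter F, giving F.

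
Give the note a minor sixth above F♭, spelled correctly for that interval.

A sixth above F lands on the letter D.
A minor sixth spans 8 semitones, so Fb moves to pitch class 0. On the letter D that is Dbb.

Dbb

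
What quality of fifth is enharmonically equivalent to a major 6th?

doubly augmented

A major sixth spans 9 semitones.
A fifth spanning 9 semitones is doubly augmented (the perfect fifth is 7).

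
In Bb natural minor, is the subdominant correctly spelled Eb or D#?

Each scale degree takes a distinct letter name. Degree 4 of a scale on B must use the letter E.
Eb and D# are enharmonically the same pitch, but only Eb uses the letter E, so it is the correct spelling here.

Eb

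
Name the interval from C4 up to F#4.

augmented fourth

Counting letters C–D–E–F gives a fourth.
C→F# = 6 semitones, 1 wider than the perfect fourth (5), so augmented.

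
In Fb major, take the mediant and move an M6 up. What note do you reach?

F

The mediant of Fb major is Ab.
A major sixth (9 semitones) above Ab lands on the letter F, giving F.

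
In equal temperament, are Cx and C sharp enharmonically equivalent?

C## is pitch class 2; C# is pitch class 1.
The pitch classes differ (2 vs. 1), so they are not enharmonic equivalents.

No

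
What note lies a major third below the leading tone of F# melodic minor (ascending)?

The leading tone of F# melodic minor (ascending) is E#.
A major third (4 semitones) below E# lands on the letter C, giving C#.

C#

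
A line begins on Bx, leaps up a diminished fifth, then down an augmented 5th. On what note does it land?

A diminished fifth up from B## is F## (letter F, 6 semitones up).
An augmented fifth down from F## is B (letter B, 8 semitones down).

B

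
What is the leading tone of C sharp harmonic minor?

B#

Degree 7 takes the letter 6 steps above C, which is B.
In harmonic minor, degree 7 sits 11 semitones above the tonic. C# + 11 semitones is pitch class 0, spelled on B as B#.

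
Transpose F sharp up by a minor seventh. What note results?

E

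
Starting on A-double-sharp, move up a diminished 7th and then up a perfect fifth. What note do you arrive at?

A diminished seventh up from A## is G# (letter G, 9 semitones up).
A perfect fifth up from G# is D# (letter D, 7 semitones up).

D#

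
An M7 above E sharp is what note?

D##

A seventh above E lands on the letter D.
A major seventh spans 11 semitones, so E# moves to pitch class 4. On the letter D that is D##.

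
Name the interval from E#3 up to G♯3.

minor third

Counting letters E–F–G gives a third.
E#→G# = 3 semitones, 1 narrower than the major third (4), so minor.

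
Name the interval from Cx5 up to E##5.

major third

Counting letters C–D–E gives a third.
C##→E## = 4 semitones, exactly the major third.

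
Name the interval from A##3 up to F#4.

diminished sixth

The letter names run A→F, a span of 5 letter steps, so the interval is some kind of sixth.
A## to F# is 7 semitones. A major sixth is 9, so 7 makes it diminished.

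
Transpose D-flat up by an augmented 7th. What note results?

C#

D up a major seventh is C#, so the target letter is C.
From Db, an augmented seventh is 12 semitones up: C#.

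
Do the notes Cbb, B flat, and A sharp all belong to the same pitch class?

Yes

Cbb = pitch class 10 and Bb = pitch class 10 and A# = pitch class 10 — the same pitch class, so they are enharmonic equivalents.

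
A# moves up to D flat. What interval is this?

The letter names run A→D, a span of 3 letter steps, so the interval is some kind of fourth.
A# to Db is 3 semitones. A perfect fourth is 5, so 3 makes it doubly diminished.

doubly diminished fourth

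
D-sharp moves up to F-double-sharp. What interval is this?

major third

Counting letters D–E–F gives a third.
D#→F## = 4 semitones, exactly the major third.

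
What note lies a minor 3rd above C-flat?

Ebb

C up a major third is E, so the target letter is E.
From Cb, a minor third is 3 semitones up: Ebb.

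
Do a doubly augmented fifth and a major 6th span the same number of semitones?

A doubly augmented fifth spans 9 semitones; a major sixth spans 9.
They are enharmonically equivalent.

Yes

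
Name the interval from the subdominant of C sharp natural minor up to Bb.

diminished fourth

The subdominant of C# natural minor is F#.
F# up to Bb: letters F→B make it a fourth; 4 semitones makes it diminished.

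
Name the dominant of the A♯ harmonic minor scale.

E#

Degree 5 takes the letter 4 steps above A, which is E.
In harmonic minor, degree 5 sits 7 semitones above the tonic. A# + 7 semitones is pitch class 5, spelled on E as E#.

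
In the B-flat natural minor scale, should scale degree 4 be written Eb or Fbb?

Eb

Each scale degree takes a distinct letter name. Degree 4 of a scale on B must use the letter E.
Eb and Fbb are enharmonically the same pitch, but only Eb uses the letter E, so it is the correct spelling here.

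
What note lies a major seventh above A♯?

G##

A up a major seventh is G#, so the target letter is G.
From A#, a major seventh is 11 semitones up: G##.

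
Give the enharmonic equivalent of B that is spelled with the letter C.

Cb

Plain C sits 1 semitone above B, so on the letter C the same pitch needs a flat: Cb.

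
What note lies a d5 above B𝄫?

A fifth above B lands on the letter F.
A diminished fifth spans 6 semitones, so Bbb moves to pitch class 3. On the letter F that is Fbb.

Fbb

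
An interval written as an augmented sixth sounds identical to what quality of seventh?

minor

An augmented sixth spans 10 semitones.
A seventh spanning 10 semitones is minor (the major seventh is 11).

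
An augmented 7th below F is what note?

Gbb

F down a major seventh is Gb, so the target letter is G.
From F, an augmented seventh is 12 semitones down: Gbb.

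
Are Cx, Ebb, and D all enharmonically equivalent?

C## is pitch class 2; Ebb is pitch class 2; D is pitch class 2.
All spellings map to pitch class 2, so they are enharmonically equivalent.

Yes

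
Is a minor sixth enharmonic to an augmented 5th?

Yes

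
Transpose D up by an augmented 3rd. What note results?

A third above D lands on the letter F.
An augmented third spans 5 semitones, so D moves to pitch class 7. On the letter F that is F##.

F##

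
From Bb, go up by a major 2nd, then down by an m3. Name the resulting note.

A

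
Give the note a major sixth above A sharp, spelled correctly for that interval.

A sixth above A lands on the letter F.
A major sixth spans 9 semitones, so A# moves to pitch class 7. On the letter F that is F##.

F##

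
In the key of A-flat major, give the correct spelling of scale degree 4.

The Ab major scale runs Ab Bb C Db Eb F G.
Degree 4 is Db.

Db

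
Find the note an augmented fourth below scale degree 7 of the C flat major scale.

Fb

Scale degree 7 of Cb major is Bb.
An augmented fourth (6 semitones) below Bb lands on the letter F, giving Fb.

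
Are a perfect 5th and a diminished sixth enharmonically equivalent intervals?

A perfect fifth spans 7 semitones; a diminished sixth spans 7.
They are enharmonically equivalent.

Yes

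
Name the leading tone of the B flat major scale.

A

The Bb major scale runs Bb C D Eb F G A.
Degree 7 is A.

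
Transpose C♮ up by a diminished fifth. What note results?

A fifth above C lands on the letter G.
A diminished fifth spans 6 semitones, so C moves to pitch class 6. On the letter G that is Gb.

Gb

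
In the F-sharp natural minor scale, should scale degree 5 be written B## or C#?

C#

Each scale degree takes a distinct letter name. Degree 5 of a scale on F must use the letter C.
C# and B## are enharmonically the same pitch, but only C# uses the letter C, so it is the correct spelling here.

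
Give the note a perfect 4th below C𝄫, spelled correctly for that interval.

A fourth below C lands on the letter G.
A perfect fourth spans 5 semitones, so Cbb moves to pitch class 5. On the letter G that is Gbb.

Gbb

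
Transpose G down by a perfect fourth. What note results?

D

A fourth below G lands on the letter D.
A perfect fourth spans 5 semitones, so G moves to pitch class 2. On the letter D that is D.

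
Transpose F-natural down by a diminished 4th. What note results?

A fourth below F lands on the letter C.
A diminished fourth spans 4 semitones, so F moves to pitch class 1. On the letter C that is C#.

C#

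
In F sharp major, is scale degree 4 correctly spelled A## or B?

B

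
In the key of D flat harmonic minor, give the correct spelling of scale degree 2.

Eb

The Db harmonic minor scale runs Db Eb Fb Gb Ab Bbb C.
Degree 2 is Eb.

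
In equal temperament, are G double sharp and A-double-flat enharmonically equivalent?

G## is pitch class 9; Abb is pitch class 7.
The pitch classes differ (9 vs. 7), so they are not enharmonic equivalents.

No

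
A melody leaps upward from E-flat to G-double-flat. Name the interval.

The letter names run E→G, a span of 2 letter steps, so the interval is some kind of third.
Eb to Gbb is 2 semitones. A major third is 4, so 2 makes it diminished.

diminished third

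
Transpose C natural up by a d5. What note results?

C up a perfect fifth is G, so the target letter is G.
From C, a diminished fifth is 6 semitones up: Gb.

Gb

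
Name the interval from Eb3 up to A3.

augmented fourth

The letter names run E→A, a span of 3 letter steps, so the interval is some kind of fourth.
Eb to A is 6 semitones. A perfect fourth is 5, so 6 makes it augmented.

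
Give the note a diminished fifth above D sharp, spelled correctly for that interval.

A

D up a perfect fifth is A, so the target letter is A.
From D#, a diminished fifth is 6 semitones up: A.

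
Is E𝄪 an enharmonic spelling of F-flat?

E## is pitch class 6; Fb is pitch class 4.
The pitch classes differ (6 vs. 4), so they are not enharmonic equivalents.

No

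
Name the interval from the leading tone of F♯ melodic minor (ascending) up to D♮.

diminished seventh

The leading tone of F# melodic minor (ascending) is E#.
E# up to D: letters E→D make it a seventh; 9 semitones makes it diminished.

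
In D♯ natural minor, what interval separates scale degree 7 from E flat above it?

diminished third

Scale degree 7 of D# natural minor is C#.
C# up to Eb: letters C→E make it a third; 2 semitones makes it diminished.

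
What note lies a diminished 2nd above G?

Abb

A second above G lands on the letter A.
A diminished second spans 0 semitones, so G moves to pitch class 7. On the letter A that is Abb.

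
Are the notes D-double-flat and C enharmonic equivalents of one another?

Dbb = pitch class 0 and C = pitch class 0 — the same pitch class, so they are enharmonic equivalents.

Yes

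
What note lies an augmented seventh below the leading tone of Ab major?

The leading tone of Ab major is G.
An augmented seventh (12 semitones) below G lands on the letter A, giving Abb.

Abb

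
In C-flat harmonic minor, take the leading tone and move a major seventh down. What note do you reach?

Cb

The leading tone of Cb harmonic minor is Bb.
A major seventh (11 semitones) below Bb lands on the letter C, giving Cb.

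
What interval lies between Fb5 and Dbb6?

Counting letters F–G–A–B–C–D gives a sixth.
Fb→Dbb = 8 semitones, 1 narrower than the major sixth (9), so minor.

minor sixth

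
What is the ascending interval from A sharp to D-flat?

doubly diminished fourth

The letter names run A→D, a span of 3 letter steps, so the interval is some kind of fourth.
A# to Db is 3 semitones. A perfect fourth is 5, so 3 makes it doubly diminished.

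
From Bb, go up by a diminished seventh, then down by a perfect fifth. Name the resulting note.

Dbb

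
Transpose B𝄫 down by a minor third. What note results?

B down a major third is G, so the target letter is G.
From Bbb, a minor third is 3 semitones down: Gb.

Gb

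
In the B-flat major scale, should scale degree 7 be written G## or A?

A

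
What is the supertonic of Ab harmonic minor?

Bb

The Ab harmonic minor scale runs Ab Bb Cb Db Eb Fb G.
Degree 2 is Bb.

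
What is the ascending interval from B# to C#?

minor second

The letter names run B→C, a span of 1 letter step, so the interval is some kind of second.
B# to C# is 1 semitone. A major second is 2, so 1 makes it minor.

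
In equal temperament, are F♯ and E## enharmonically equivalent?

F# is pitch class 6; E## is pitch class 6.
All spellings map to pitch class 6, so they are enharmonically equivalent.

Yes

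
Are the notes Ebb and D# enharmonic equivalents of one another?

Ebb is pitch class 2; D# is pitch class 3.
The pitch classes differ (2 vs. 3), so they are not enharmonic equivalents.

No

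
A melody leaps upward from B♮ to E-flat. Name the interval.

Counting letters B–C–D–E gives a fourth.
B→Eb = 4 semitones, 1 narrower than the perfect fourth (5), so diminished.

diminished fourth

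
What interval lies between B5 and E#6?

augmented fourth

Counting letters B–C–D–E gives a fourth.
B→E# = 6 semitones, 1 wider than the perfect fourth (5), so augmented.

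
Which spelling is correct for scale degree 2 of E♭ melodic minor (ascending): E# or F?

Each scale degree takes a distinct letter name. Degree 2 of a scale on E must use the letter F.
F and E# are enharmonically the same pitch, but only F uses the letter F, so it is the correct spelling here.

F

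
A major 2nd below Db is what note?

D down a major second is C, so the target letter is C.
From Db, a major second is 2 semitones down: Cb.

Cb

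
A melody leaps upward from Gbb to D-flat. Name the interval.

Counting letters G–A–B–C–D gives a fifth.
Gbb→Db = 8 semitones, 1 wider than the perfect fifth (7), so augmented.

augmented fifth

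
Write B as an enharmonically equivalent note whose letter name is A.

A##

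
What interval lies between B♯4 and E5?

diminished fourth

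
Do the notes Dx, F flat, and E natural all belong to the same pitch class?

D## = pitch class 4 and Fb = pitch class 4 and E = pitch class 4 — the same pitch class, so they are enharmonic equivalents.

Yes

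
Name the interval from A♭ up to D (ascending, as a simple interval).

augmented fourth

The letter names run A→D, a span of 3 letter steps, so the interval is some kind of fourth.
Ab to D is 6 semitones. A perfect fourth is 5, so 6 makes it augmented.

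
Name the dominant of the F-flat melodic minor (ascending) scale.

Degree 5 takes the letter 4 steps above F, which is C.
In melodic minor (ascending), degree 5 sits 7 semitones above the tonic. Fb + 7 semitones is pitch class 11, spelled on C as Cb.

Cb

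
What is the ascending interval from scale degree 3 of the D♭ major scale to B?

augmented fourth

Scale degree 3 of Db major is F.
F up to B: letters F→B make it a fourth; 6 semitones makes it augmented.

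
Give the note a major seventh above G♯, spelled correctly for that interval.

F##

A seventh above G lands on the letter F.
A major seventh spans 11 semitones, so G# moves to pitch class 7. On the letter F that is F##.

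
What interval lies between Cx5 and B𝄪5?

major seventh

Counting letters C–D–E–F–G–A–B gives a seventh.
C##→B## = 11 semitones, exactly the major seventh.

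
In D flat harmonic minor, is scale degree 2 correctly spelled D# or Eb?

Eb

Each scale degree takes a distinct letter name. Degree 2 of a scale on D must use the letter E.
Eb and D# are enharmonically the same pitch, but only Eb uses the letter E, so it is the correct spelling here.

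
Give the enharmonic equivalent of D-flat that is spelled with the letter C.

Plain C sits 1 semitone below Db, so on the letter C the same pitch needs a sharp: C#.

C#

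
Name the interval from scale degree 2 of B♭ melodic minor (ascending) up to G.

perfect fifth

Scale degree 2 of Bb melodic minor (ascending) is C.
C up to G: letters C→G make it a fifth; 7 semitones makes it perfect.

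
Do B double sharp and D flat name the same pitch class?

B## is pitch class 1; Db is pitch class 1.
All spellings map to pitch class 1, so they are enharmonically equivalent.

Yes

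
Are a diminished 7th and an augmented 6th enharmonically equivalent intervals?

No

A diminished seventh spans 9 semitones; an augmented sixth spans 10.
The spans differ, so they are not enharmonic equivalents.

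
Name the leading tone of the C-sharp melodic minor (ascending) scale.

B#

Degree 7 takes the letter 6 steps above C, which is B.
In melodic minor (ascending), degree 7 sits 11 semitones above the tonic. C# + 11 semitones is pitch class 0, spelled on B as B#.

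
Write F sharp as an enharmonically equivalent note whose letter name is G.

Gb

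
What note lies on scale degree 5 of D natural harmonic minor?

The D harmonic minor scale runs D E F G A Bb C#.
Degree 5 is A.

A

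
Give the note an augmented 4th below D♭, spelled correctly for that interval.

Abb

D down a perfect fourth is A, so the target letter is A.
From Db, an augmented fourth is 6 semitones down: Abb.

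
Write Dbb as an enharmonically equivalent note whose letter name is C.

C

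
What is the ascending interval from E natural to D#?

major seventh

Counting letters E–F–G–A–B–C–D gives a seventh.
E→D# = 11 semitones, exactly the major seventh.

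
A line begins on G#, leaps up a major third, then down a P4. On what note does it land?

F##

A major third up from G# is B# (letter B, 4 semitones up).
A perfect fourth down from B# is F## (letter F, 5 semitones down).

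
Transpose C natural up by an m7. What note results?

C up a major seventh is B, so the target letter is B.
From C, a minor seventh is 10 semitones up: Bb.

Bb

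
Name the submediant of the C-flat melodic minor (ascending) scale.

Ab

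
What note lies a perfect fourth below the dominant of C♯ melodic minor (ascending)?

The dominant of C# melodic minor (ascending) is G#.
A perfect fourth (5 semitones) below G# lands on the letter D, giving D#.

D#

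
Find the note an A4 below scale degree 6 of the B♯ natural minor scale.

Scale degree 6 of B# natural minor is G#.
An augmented fourth (6 semitones) below G# lands on the letter D, giving D.

D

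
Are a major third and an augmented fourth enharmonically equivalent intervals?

No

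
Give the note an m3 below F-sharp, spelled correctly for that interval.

D#

A third below F lands on the letter D.
A minor third spans 3 semitones, so F# moves to pitch class 3. On the letter D that is D#.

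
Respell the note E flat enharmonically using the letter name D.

D#

Plain D sits 1 semitone below Eb, so on the letter D the same pitch needs a sharp: D#.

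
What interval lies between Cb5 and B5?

augmented seventh

Counting letters C–D–E–F–G–A–B gives a seventh.
Cb→B = 12 semitones, 1 wider than the major seventh (11), so augmented.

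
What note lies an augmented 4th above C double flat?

C up a perfect fourth is F, so the target letter is F.
From Cbb, an augmented fourth is 6 semitones up: Fb.

Fb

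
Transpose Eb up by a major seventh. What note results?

D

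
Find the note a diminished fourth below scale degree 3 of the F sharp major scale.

E##

Scale degree 3 of F# major is A#.
A diminished fourth (4 semitones) below A# lands on the letter E, giving E##.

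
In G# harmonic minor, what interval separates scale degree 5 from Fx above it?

major third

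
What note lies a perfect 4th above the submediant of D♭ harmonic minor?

Ebb

The submediant of Db harmonic minor is Bbb.
A perfect fourth (5 semitones) above Bbb lands on the letter E, giving Ebb.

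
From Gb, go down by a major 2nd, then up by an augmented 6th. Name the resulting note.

A major second down from Gb is Fb (letter F, 2 semitones down).
An augmented sixth up from Fb is D (letter D, 10 semitones up).

D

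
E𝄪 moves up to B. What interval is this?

doubly diminished fifth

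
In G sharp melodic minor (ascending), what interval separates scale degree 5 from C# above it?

minor seventh

Scale degree 5 of G# melodic minor (ascending) is D#.
D# up to C#: letters D→C make it a seventh; 10 semitones makes it minor.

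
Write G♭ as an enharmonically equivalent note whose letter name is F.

F#

Plain F sits 1 semitone below Gb, so on the letter F the same pitch needs a sharp: F#.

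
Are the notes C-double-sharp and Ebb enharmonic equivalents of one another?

Yes

C## is pitch class 2; Ebb is pitch class 2.
All spellings map to pitch class 2, so they are enharmonically equivalent.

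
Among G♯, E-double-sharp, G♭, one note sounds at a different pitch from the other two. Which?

G#

In 12-tone equal temperament, enharmonic equivalents share a pitch class. G# is pitch class 8; E## is pitch class 6; Gb is pitch class 6.
E## and Gb share pitch class 6, while G# is pitch class 8.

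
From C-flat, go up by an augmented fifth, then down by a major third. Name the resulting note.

Eb

An augmented fifth up from Cb is G (letter G, 8 semitones up).
A major third down from G is Eb (letter E, 4 semitones down).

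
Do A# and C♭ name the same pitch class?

No

Two spellings are enharmonically equivalent only if they share a pitch class.
Here A# → 10, Cb → 11; 10 ≠ 11, so they are not.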